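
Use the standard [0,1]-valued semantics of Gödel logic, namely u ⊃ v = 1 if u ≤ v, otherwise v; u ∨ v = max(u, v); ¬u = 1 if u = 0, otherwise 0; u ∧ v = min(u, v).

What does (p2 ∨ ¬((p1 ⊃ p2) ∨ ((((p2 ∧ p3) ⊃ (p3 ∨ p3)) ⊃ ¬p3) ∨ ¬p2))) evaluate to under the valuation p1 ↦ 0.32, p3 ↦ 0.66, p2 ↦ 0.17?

(p1 ⊃ p2): 0.32 > 0.17, so result = 0.17
(p2 ∧ p3) = min(0.17, 0.66) = 0.17
(p3 ∨ p3) = max(0.66, 0.66) = 0.66
((p2 ∧ p3) ⊃ (p3 ∨ p3)): 0.17 ≤ 0.66, so result = 1
¬p3: Gödel ¬ of 0.66 = 0 (operand ≠ 0)
(((p2 ∧ p3) ⊃ (p3 ∨ p3)) ⊃ ¬p3): 1 > 0, so result = 0
¬p2: Gödel ¬ of 0.17 = 0 (operand ≠ 0)
((((p2 ∧ p3) ⊃ (p3 ∨ p3)) ⊃ ¬p3) ∨ ¬p2) = max(0, 0) = 0
((p1 ⊃ p2) ∨ ((((p2 ∧ p3) ⊃ (p3 ∨ p3)) ⊃ ¬p3) ∨ ¬p2)) = max(0.17, 0) = 0.17
¬((p1 ⊃ p2) ∨ ((((p2 ∧ p3) ⊃ (p3 ∨ p3)) ⊃ ¬p3) ∨ ¬p2)): Gödel ¬ of 0.17 = 0 (operand ≠ 0)
(p2 ∨ ¬((p1 ⊃ p2) ∨ ((((p2 ∧ p3) ⊃ (p3 ∨ p3)) ⊃ ¬p3) ∨ ¬p2))) = max(0.17, 0) = 0.17

0.17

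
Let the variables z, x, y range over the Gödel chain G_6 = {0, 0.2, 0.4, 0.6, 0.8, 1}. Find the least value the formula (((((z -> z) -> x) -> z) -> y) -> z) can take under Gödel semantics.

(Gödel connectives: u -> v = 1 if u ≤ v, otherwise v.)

The minimum is attained at z = 0, x = 0, y = 0.2:
  (z -> z): 0 ≤ 0, so result = 1
  ((z -> z) -> x): 1 > 0, so result = 0
  (((z -> z) -> x) -> z): 0 ≤ 0, so result = 1
  ((((z -> z) -> x) -> z) -> y): 1 > 0.2, so result = 0.2
  (((((z -> z) -> x) -> z) -> y) -> z): 0.2 > 0, so result = 0
Checking all 216 assignments confirms none give a value below 0.00.

0.00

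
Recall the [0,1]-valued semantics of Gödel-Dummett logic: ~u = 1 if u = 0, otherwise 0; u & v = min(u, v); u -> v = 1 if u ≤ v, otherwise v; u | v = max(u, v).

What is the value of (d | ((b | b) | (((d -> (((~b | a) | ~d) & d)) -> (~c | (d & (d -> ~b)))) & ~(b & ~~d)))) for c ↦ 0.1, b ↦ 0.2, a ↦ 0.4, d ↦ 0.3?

0.30

(b | b) = max(0.2, 0.2) = 0.2
~b: Gödel ¬ of 0.2 = 0 (operand ≠ 0)
(~b | a) = max(0, 0.4) = 0.4
~d: Gödel ¬ of 0.3 = 0 (operand ≠ 0)
((~b | a) | ~d) = max(0.4, 0) = 0.4
(((~b | a) | ~d) & d) = min(0.4, 0.3) = 0.3
(d -> (((~b | a) | ~d) & d)): 0.3 ≤ 0.3, so result = 1
~c: Gödel ¬ of 0.1 = 0 (operand ≠ 0)
~b: Gödel ¬ of 0.2 = 0 (operand ≠ 0)
(d -> ~b): 0.3 > 0, so result = 0
(d & (d -> ~b)) = min(0.3, 0) = 0
(~c | (d & (d -> ~b))) = max(0, 0) = 0
((d -> (((~b | a) | ~d) & d)) -> (~c | (d & (d -> ~b)))): 1 > 0, so result = 0
~d: Gödel ¬ of 0.3 = 0 (operand ≠ 0)
~~d: Gödel ¬ of 0 = 1 (operand is 0)
(b & ~~d) = min(0.2, 1) = 0.2
~(b & ~~d): Gödel ¬ of 0.2 = 0 (operand ≠ 0)
(((d -> (((~b | a) | ~d) & d)) -> (~c | (d & (d -> ~b)))) & ~(b & ~~d)) = min(0, 0) = 0
((b | b) | (((d -> (((~b | a) | ~d) & d)) -> (~c | (d & (d -> ~b)))) & ~(b & ~~d))) = max(0.2, 0) = 0.2
(d | ((b | b) | (((d -> (((~b | a) | ~d) & d)) -> (~c | (d & (d -> ~b)))) & ~(b & ~~d)))) = max(0.3, 0.2) = 0.3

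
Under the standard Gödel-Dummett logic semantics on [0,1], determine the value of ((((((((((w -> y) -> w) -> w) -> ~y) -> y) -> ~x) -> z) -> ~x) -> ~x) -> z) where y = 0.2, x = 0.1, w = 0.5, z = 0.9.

(w -> y): 0.5 > 0.2, so result = 0.2
((w -> y) -> w): 0.2 ≤ 0.5, so result = 1
(((w -> y) -> w) -> w): 1 > 0.5, so result = 0.5
~y: Gödel ¬ of 0.2 = 0 (operand ≠ 0)
((((w -> y) -> w) -> w) -> ~y): 0.5 > 0, so result = 0
(((((w -> y) -> w) -> w) -> ~y) -> y): 0 ≤ 0.2, so result = 1
~x: Gödel ¬ of 0.1 = 0 (operand ≠ 0)
((((((w -> y) -> w) -> w) -> ~y) -> y) -> ~x): 1 > 0, so result = 0
(((((((w -> y) -> w) -> w) -> ~y) -> y) -> ~x) -> z): 0 ≤ 0.9, so result = 1
~x: Gödel ¬ of 0.1 = 0 (operand ≠ 0)
((((((((w -> y) -> w) -> w) -> ~y) -> y) -> ~x) -> z) -> ~x): 1 > 0, so result = 0
~x: Gödel ¬ of 0.1 = 0 (operand ≠ 0)
(((((((((w -> y) -> w) -> w) -> ~y) -> y) -> ~x) -> z) -> ~x) -> ~x): 0 ≤ 0, so result = 1
((((((((((w -> y) -> w) -> w) -> ~y) -> y) -> ~x) -> z) -> ~x) -> ~x) -> z): 1 > 0.9, so result = 0.9

0.90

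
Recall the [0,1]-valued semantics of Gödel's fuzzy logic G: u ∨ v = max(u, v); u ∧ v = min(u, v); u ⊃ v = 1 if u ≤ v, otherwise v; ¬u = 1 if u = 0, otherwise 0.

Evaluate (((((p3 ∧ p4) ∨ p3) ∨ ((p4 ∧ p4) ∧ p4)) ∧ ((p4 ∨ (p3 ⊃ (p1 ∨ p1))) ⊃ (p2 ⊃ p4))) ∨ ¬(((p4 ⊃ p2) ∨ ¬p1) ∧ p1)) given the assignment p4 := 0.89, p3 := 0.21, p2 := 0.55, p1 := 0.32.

(p3 ∧ p4) = min(0.21, 0.89) = 0.21
((p3 ∧ p4) ∨ p3) = max(0.21, 0.21) = 0.21
(p4 ∧ p4) = min(0.89, 0.89) = 0.89
((p4 ∧ p4) ∧ p4) = min(0.89, 0.89) = 0.89
(((p3 ∧ p4) ∨ p3) ∨ ((p4 ∧ p4) ∧ p4)) = max(0.21, 0.89) = 0.89
(p1 ∨ p1) = max(0.32, 0.32) = 0.32
(p3 ⊃ (p1 ∨ p1)): 0.21 ≤ 0.32, so result = 1
(p4 ∨ (p3 ⊃ (p1 ∨ p1))) = max(0.89, 1) = 1
(p2 ⊃ p4): 0.55 ≤ 0.89, so result = 1
((p4 ∨ (p3 ⊃ (p1 ∨ p1))) ⊃ (p2 ⊃ p4)): 1 ≤ 1, so result = 1
((((p3 ∧ p4) ∨ p3) ∨ ((p4 ∧ p4) ∧ p4)) ∧ ((p4 ∨ (p3 ⊃ (p1 ∨ p1))) ⊃ (p2 ⊃ p4))) = min(0.89, 1) = 0.89
(p4 ⊃ p2): 0.89 > 0.55, so result = 0.55
¬p1: Gödel ¬ of 0.32 = 0 (operand ≠ 0)
((p4 ⊃ p2) ∨ ¬p1) = max(0.55, 0) = 0.55
(((p4 ⊃ p2) ∨ ¬p1) ∧ p1) = min(0.55, 0.32) = 0.32
¬(((p4 ⊃ p2) ∨ ¬p1) ∧ p1): Gödel ¬ of 0.32 = 0 (operand ≠ 0)
(((((p3 ∧ p4) ∨ p3) ∨ ((p4 ∧ p4) ∧ p4)) ∧ ((p4 ∨ (p3 ⊃ (p1 ∨ p1))) ⊃ (p2 ⊃ p4))) ∨ ¬(((p4 ⊃ p2) ∨ ¬p1) ∧ p1)) = max(0.89, 0) = 0.89

0.89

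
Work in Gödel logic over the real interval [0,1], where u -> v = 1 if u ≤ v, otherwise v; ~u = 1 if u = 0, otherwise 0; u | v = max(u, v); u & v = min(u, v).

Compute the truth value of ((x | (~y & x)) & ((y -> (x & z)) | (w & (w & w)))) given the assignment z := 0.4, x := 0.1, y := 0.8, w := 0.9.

~y: Gödel ¬ of 0.8 = 0 (operand ≠ 0)
(~y & x) = min(0, 0.1) = 0
(x | (~y & x)) = max(0.1, 0) = 0.1
(x & z) = min(0.1, 0.4) = 0.1
(y -> (x & z)): 0.8 > 0.1, so result = 0.1
(w & w) = min(0.9, 0.9) = 0.9
(w & (w & w)) = min(0.9, 0.9) = 0.9
((y -> (x & z)) | (w & (w & w))) = max(0.1, 0.9) = 0.9
((x | (~y & x)) & ((y -> (x & z)) | (w & (w & w)))) = min(0.1, 0.9) = 0.1

0.10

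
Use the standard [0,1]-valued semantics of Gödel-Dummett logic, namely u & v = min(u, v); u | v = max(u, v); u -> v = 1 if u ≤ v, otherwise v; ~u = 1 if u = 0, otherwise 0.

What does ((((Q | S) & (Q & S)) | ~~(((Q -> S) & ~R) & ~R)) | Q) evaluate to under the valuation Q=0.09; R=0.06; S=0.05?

0.09

(Q | S) = max(0.09, 0.05) = 0.09
(Q & S) = min(0.09, 0.05) = 0.05
((Q | S) & (Q & S)) = min(0.09, 0.05) = 0.05
(Q -> S): 0.09 > 0.05, so result = 0.05
~R: Gödel ¬ of 0.06 = 0 (operand ≠ 0)
((Q -> S) & ~R) = min(0.05, 0) = 0
~R: Gödel ¬ of 0.06 = 0 (operand ≠ 0)
(((Q -> S) & ~R) & ~R) = min(0, 0) = 0
~(((Q -> S) & ~R) & ~R): Gödel ¬ of 0 = 1 (operand is 0)
~~(((Q -> S) & ~R) & ~R): Gödel ¬ of 1 = 0 (operand ≠ 0)
(((Q | S) & (Q & S)) | ~~(((Q -> S) & ~R) & ~R)) = max(0.05, 0) = 0.05
((((Q | S) & (Q & S)) | ~~(((Q -> S) & ~R) & ~R)) | Q) = max(0.05, 0.09) = 0.09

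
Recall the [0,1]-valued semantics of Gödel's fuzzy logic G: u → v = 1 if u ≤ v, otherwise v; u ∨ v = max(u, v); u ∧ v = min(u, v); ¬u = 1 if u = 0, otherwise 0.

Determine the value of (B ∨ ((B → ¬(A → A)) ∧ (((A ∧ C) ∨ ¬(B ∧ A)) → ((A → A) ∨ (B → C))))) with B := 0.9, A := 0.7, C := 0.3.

(A → A): 0.7 ≤ 0.7, so result = 1
¬(A → A): Gödel ¬ of 1 = 0 (operand ≠ 0)
(B → ¬(A → A)): 0.9 > 0, so result = 0
(A ∧ C) = min(0.7, 0.3) = 0.3
(B ∧ A) = min(0.9, 0.7) = 0.7
¬(B ∧ A): Gödel ¬ of 0.7 = 0 (operand ≠ 0)
((A ∧ C) ∨ ¬(B ∧ A)) = max(0.3, 0) = 0.3
(A → A): 0.7 ≤ 0.7, so result = 1
(B → C): 0.9 > 0.3, so result = 0.3
((A → A) ∨ (B → C)) = max(1, 0.3) = 1
(((A ∧ C) ∨ ¬(B ∧ A)) → ((A → A) ∨ (B → C))): 0.3 ≤ 1, so result = 1
((B → ¬(A → A)) ∧ (((A ∧ C) ∨ ¬(B ∧ A)) → ((A → A) ∨ (B → C)))) = min(0, 1) = 0
(B ∨ ((B → ¬(A → A)) ∧ (((A ∧ C) ∨ ¬(B ∧ A)) → ((A → A) ∨ (B → C))))) = max(0.9, 0) = 0.9

0.90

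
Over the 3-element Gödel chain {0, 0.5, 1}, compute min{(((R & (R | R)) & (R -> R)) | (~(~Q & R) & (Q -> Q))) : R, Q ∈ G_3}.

0.50

The minimum is attained at R = 0.5, Q = 0:
  (R | R) = max(0.5, 0.5) = 0.5
  (R & (R | R)) = min(0.5, 0.5) = 0.5
  (R -> R): 0.5 ≤ 0.5, so result = 1
  ((R & (R | R)) & (R -> R)) = min(0.5, 1) = 0.5
  ~Q: Gödel ¬ of 0 = 1 (operand is 0)
  (~Q & R) = min(1, 0.5) = 0.5
  ~(~Q & R): Gödel ¬ of 0.5 = 0 (operand ≠ 0)
  (Q -> Q): 0 ≤ 0, so result = 1
  (~(~Q & R) & (Q -> Q)) = min(0, 1) = 0
  (((R & (R | R)) & (R -> R)) | (~(~Q & R) & (Q -> Q))) = max(0.5, 0) = 0.5
Checking all 9 assignments confirms none give a value below 0.50.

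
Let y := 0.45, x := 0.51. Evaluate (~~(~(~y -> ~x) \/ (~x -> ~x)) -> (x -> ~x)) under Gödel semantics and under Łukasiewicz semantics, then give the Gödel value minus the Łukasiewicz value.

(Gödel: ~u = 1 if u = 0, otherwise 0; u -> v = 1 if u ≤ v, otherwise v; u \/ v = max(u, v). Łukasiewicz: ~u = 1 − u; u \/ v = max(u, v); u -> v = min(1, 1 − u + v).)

-0.98

Gödel evaluation:
  ~y: Gödel ¬ of 0.45 = 0 (operand ≠ 0)
  ~x: Gödel ¬ of 0.51 = 0 (operand ≠ 0)
  (~y -> ~x): 0 ≤ 0, so result = 1
  ~(~y -> ~x): Gödel ¬ of 1 = 0 (operand ≠ 0)
  ~x: Gödel ¬ of 0.51 = 0 (operand ≠ 0)
  ~x: Gödel ¬ of 0.51 = 0 (operand ≠ 0)
  (~x -> ~x): 0 ≤ 0, so result = 1
  (~(~y -> ~x) \/ (~x -> ~x)) = max(0, 1) = 1
  ~(~(~y -> ~x) \/ (~x -> ~x)): Gödel ¬ of 1 = 0 (operand ≠ 0)
  ~~(~(~y -> ~x) \/ (~x -> ~x)): Gödel ¬ of 0 = 1 (operand is 0)
  ~x: Gödel ¬ of 0.51 = 0 (operand ≠ 0)
  (x -> ~x): 0.51 > 0, so result = 0
  (~~(~(~y -> ~x) \/ (~x -> ~x)) -> (x -> ~x)): 1 > 0, so result = 0
  Gödel value = 0
Łukasiewicz evaluation:
  ~y: Łukasiewicz ¬ gives 1 − 0.45 = 0.55
  ~x: Łukasiewicz ¬ gives 1 − 0.51 = 0.49
  (~y -> ~x): min(1, 1 − 0.55 + 0.49) = 0.94
  ~(~y -> ~x): Łukasiewicz ¬ gives 1 − 0.94 = 0.06
  ~x: Łukasiewicz ¬ gives 1 − 0.51 = 0.49
  ~x: Łukasiewicz ¬ gives 1 − 0.51 = 0.49
  (~x -> ~x): min(1, 1 − 0.49 + 0.49) = 1
  (~(~y -> ~x) \/ (~x -> ~x)) = max(0.06, 1) = 1
  ~(~(~y -> ~x) \/ (~x -> ~x)): Łukasiewicz ¬ gives 1 − 1 = 0
  ~~(~(~y -> ~x) \/ (~x -> ~x)): Łukasiewicz ¬ gives 1 − 0 = 1
  ~x: Łukasiewicz ¬ gives 1 − 0.51 = 0.49
  (x -> ~x): min(1, 1 − 0.51 + 0.49) = 0.98
  (~~(~(~y -> ~x) \/ (~x -> ~x)) -> (x -> ~x)): min(1, 1 − 1 + 0.98) = 0.98
  Łukasiewicz value = 0.98
Difference: 0 − 0.98 = -0.98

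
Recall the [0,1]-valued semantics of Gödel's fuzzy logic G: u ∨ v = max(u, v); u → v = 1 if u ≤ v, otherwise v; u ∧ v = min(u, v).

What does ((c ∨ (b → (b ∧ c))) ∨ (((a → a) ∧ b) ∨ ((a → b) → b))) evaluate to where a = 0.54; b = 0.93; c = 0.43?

(b ∧ c) = min(0.93, 0.43) = 0.43
(b → (b ∧ c)): 0.93 > 0.43, so result = 0.43
(c ∨ (b → (b ∧ c))) = max(0.43, 0.43) = 0.43
(a → a): 0.54 ≤ 0.54, so result = 1
((a → a) ∧ b) = min(1, 0.93) = 0.93
(a → b): 0.54 ≤ 0.93, so result = 1
((a → b) → b): 1 > 0.93, so result = 0.93
(((a → a) ∧ b) ∨ ((a → b) → b)) = max(0.93, 0.93) = 0.93
((c ∨ (b → (b ∧ c))) ∨ (((a → a) ∧ b) ∨ ((a → b) → b))) = max(0.43, 0.93) = 0.93

0.93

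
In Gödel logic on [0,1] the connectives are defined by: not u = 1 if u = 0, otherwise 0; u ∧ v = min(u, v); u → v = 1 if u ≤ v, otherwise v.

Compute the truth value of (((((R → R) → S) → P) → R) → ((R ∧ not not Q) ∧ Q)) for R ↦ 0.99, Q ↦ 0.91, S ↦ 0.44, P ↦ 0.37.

0.91

(R → R): 0.99 ≤ 0.99, so result = 1
((R → R) → S): 1 > 0.44, so result = 0.44
(((R → R) → S) → P): 0.44 > 0.37, so result = 0.37
((((R → R) → S) → P) → R): 0.37 ≤ 0.99, so result = 1
not Q: Gödel ¬ of 0.91 = 0 (operand ≠ 0)
not not Q: Gödel ¬ of 0 = 1 (operand is 0)
(R ∧ not not Q) = min(0.99, 1) = 0.99
((R ∧ not not Q) ∧ Q) = min(0.99, 0.91) = 0.91
(((((R → R) → S) → P) → R) → ((R ∧ not not Q) ∧ Q)): 1 > 0.91, so result = 0.91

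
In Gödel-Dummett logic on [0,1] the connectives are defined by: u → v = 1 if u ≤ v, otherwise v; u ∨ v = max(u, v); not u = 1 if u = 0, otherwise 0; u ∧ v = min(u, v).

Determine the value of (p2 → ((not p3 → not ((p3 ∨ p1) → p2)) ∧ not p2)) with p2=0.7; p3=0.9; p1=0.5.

0.00

not p3: Gödel ¬ of 0.9 = 0 (operand ≠ 0)
(p3 ∨ p1) = max(0.9, 0.5) = 0.9
((p3 ∨ p1) → p2): 0.9 > 0.7, so result = 0.7
not ((p3 ∨ p1) → p2): Gödel ¬ of 0.7 = 0 (operand ≠ 0)
(not p3 → not ((p3 ∨ p1) → p2)): 0 ≤ 0, so result = 1
not p2: Gödel ¬ of 0.7 = 0 (operand ≠ 0)
((not p3 → not ((p3 ∨ p1) → p2)) ∧ not p2) = min(1, 0) = 0
(p2 → ((not p3 → not ((p3 ∨ p1) → p2)) ∧ not p2)): 0.7 > 0, so result = 0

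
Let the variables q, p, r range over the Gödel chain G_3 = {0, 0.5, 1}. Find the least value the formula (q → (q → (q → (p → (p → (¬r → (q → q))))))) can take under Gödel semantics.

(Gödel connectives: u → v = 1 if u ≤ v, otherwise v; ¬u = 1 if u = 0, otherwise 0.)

1.00

Every assignment gives 1. For instance at q = 0, p = 0, r = 0:
  ¬r: Gödel ¬ of 0 = 1 (operand is 0)
  (q → q): 0 ≤ 0, so result = 1
  (¬r → (q → q)): 1 ≤ 1, so result = 1
  (p → (¬r → (q → q))): 0 ≤ 1, so result = 1
  (p → (p → (¬r → (q → q)))): 0 ≤ 1, so result = 1
  (q → (p → (p → (¬r → (q → q))))): 0 ≤ 1, so result = 1
  (q → (q → (p → (p → (¬r → (q → q)))))): 0 ≤ 1, so result = 1
  (q → (q → (q → (p → (p → (¬r → (q → q))))))): 0 ≤ 1, so result = 1
All 27 assignments give value 1 — the formula is a G_3-tautology.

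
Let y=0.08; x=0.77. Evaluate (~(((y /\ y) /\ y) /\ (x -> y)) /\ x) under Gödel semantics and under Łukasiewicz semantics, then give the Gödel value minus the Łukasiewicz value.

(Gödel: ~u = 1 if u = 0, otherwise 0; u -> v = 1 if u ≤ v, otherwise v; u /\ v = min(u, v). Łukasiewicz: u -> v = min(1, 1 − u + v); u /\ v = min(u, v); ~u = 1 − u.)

-0.77

Gödel evaluation:
  (y /\ y) = min(0.08, 0.08) = 0.08
  ((y /\ y) /\ y) = min(0.08, 0.08) = 0.08
  (x -> y): 0.77 > 0.08, so result = 0.08
  (((y /\ y) /\ y) /\ (x -> y)) = min(0.08, 0.08) = 0.08
  ~(((y /\ y) /\ y) /\ (x -> y)): Gödel ¬ of 0.08 = 0 (operand ≠ 0)
  (~(((y /\ y) /\ y) /\ (x -> y)) /\ x) = min(0, 0.77) = 0
  Gödel value = 0
Łukasiewicz evaluation:
  (y /\ y) = min(0.08, 0.08) = 0.08
  ((y /\ y) /\ y) = min(0.08, 0.08) = 0.08
  (x -> y): min(1, 1 − 0.77 + 0.08) = 0.31
  (((y /\ y) /\ y) /\ (x -> y)) = min(0.08, 0.31) = 0.08
  ~(((y /\ y) /\ y) /\ (x -> y)): Łukasiewicz ¬ gives 1 − 0.08 = 0.92
  (~(((y /\ y) /\ y) /\ (x -> y)) /\ x) = min(0.92, 0.77) = 0.77
  Łukasiewicz value = 0.77
Difference: 0 − 0.77 = -0.77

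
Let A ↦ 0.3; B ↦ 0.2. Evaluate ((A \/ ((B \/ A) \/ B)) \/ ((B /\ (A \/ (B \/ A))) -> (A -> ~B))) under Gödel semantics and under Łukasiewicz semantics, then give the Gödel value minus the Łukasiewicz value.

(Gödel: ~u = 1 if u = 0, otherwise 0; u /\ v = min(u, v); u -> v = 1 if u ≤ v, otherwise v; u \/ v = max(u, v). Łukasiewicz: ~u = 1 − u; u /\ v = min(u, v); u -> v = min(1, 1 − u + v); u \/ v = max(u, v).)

Gödel evaluation:
  (B \/ A) = max(0.2, 0.3) = 0.3
  ((B \/ A) \/ B) = max(0.3, 0.2) = 0.3
  (A \/ ((B \/ A) \/ B)) = max(0.3, 0.3) = 0.3
  (B \/ A) = max(0.2, 0.3) = 0.3
  (A \/ (B \/ A)) = max(0.3, 0.3) = 0.3
  (B /\ (A \/ (B \/ A))) = min(0.2, 0.3) = 0.2
  ~B: Gödel ¬ of 0.2 = 0 (operand ≠ 0)
  (A -> ~B): 0.3 > 0, so result = 0
  ((B /\ (A \/ (B \/ A))) -> (A -> ~B)): 0.2 > 0, so result = 0
  ((A \/ ((B \/ A) \/ B)) \/ ((B /\ (A \/ (B \/ A))) -> (A -> ~B))) = max(0.3, 0) = 0.3
  Gödel value = 0.3
Łukasiewicz evaluation:
  (B \/ A) = max(0.2, 0.3) = 0.3
  ((B \/ A) \/ B) = max(0.3, 0.2) = 0.3
  (A \/ ((B \/ A) \/ B)) = max(0.3, 0.3) = 0.3
  (B \/ A) = max(0.2, 0.3) = 0.3
  (A \/ (B \/ A)) = max(0.3, 0.3) = 0.3
  (B /\ (A \/ (B \/ A))) = min(0.2, 0.3) = 0.2
  ~B: Łukasiewicz ¬ gives 1 − 0.2 = 0.8
  (A -> ~B): min(1, 1 − 0.3 + 0.8) = 1
  ((B /\ (A \/ (B \/ A))) -> (A -> ~B)): min(1, 1 − 0.2 + 1) = 1
  ((A \/ ((B \/ A) \/ B)) \/ ((B /\ (A \/ (B \/ A))) -> (A -> ~B))) = max(0.3, 1) = 1
  Łukasiewicz value = 1
Difference: 0.3 − 1 = -0.70

-0.70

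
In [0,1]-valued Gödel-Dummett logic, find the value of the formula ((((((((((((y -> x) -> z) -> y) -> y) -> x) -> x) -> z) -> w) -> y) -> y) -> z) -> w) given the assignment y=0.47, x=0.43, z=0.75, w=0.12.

0.12

(y -> x): 0.47 > 0.43, so result = 0.43
((y -> x) -> z): 0.43 ≤ 0.75, so result = 1
(((y -> x) -> z) -> y): 1 > 0.47, so result = 0.47
((((y -> x) -> z) -> y) -> y): 0.47 ≤ 0.47, so result = 1
(((((y -> x) -> z) -> y) -> y) -> x): 1 > 0.43, so result = 0.43
((((((y -> x) -> z) -> y) -> y) -> x) -> x): 0.43 ≤ 0.43, so result = 1
(((((((y -> x) -> z) -> y) -> y) -> x) -> x) -> z): 1 > 0.75, so result = 0.75
((((((((y -> x) -> z) -> y) -> y) -> x) -> x) -> z) -> w): 0.75 > 0.12, so result = 0.12
(((((((((y -> x) -> z) -> y) -> y) -> x) -> x) -> z) -> w) -> y): 0.12 ≤ 0.47, so result = 1
((((((((((y -> x) -> z) -> y) -> y) -> x) -> x) -> z) -> w) -> y) -> y): 1 > 0.47, so result = 0.47
(((((((((((y -> x) -> z) -> y) -> y) -> x) -> x) -> z) -> w) -> y) -> y) -> z): 0.47 ≤ 0.75, so result = 1
((((((((((((y -> x) -> z) -> y) -> y) -> x) -> x) -> z) -> w) -> y) -> y) -> z) -> w): 1 > 0.12, so result = 0.12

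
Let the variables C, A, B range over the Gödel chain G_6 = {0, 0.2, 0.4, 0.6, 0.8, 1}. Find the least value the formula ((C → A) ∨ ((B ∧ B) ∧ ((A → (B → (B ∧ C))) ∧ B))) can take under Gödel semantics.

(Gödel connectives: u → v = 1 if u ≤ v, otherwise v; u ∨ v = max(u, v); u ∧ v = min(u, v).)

The minimum is attained at C = 0.2, A = 0, B = 0:
  (C → A): 0.2 > 0, so result = 0
  (B ∧ B) = min(0, 0) = 0
  (B ∧ C) = min(0, 0.2) = 0
  (B → (B ∧ C)): 0 ≤ 0, so result = 1
  (A → (B → (B ∧ C))): 0 ≤ 1, so result = 1
  ((A → (B → (B ∧ C))) ∧ B) = min(1, 0) = 0
  ((B ∧ B) ∧ ((A → (B → (B ∧ C))) ∧ B)) = min(0, 0) = 0
  ((C → A) ∨ ((B ∧ B) ∧ ((A → (B → (B ∧ C))) ∧ B))) = max(0, 0) = 0
Checking all 216 assignments confirms none give a value below 0.00.

0.00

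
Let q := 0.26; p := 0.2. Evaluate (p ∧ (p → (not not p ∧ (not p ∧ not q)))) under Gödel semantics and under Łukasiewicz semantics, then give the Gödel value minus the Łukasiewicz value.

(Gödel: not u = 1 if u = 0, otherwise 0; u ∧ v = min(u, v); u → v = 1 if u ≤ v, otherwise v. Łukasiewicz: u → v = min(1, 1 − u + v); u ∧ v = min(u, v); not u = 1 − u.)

Gödel evaluation:
  not p: Gödel ¬ of 0.2 = 0 (operand ≠ 0)
  not not p: Gödel ¬ of 0 = 1 (operand is 0)
  not p: Gödel ¬ of 0.2 = 0 (operand ≠ 0)
  not q: Gödel ¬ of 0.26 = 0 (operand ≠ 0)
  (not p ∧ not q) = min(0, 0) = 0
  (not not p ∧ (not p ∧ not q)) = min(1, 0) = 0
  (p → (not not p ∧ (not p ∧ not q))): 0.2 > 0, so result = 0
  (p ∧ (p → (not not p ∧ (not p ∧ not q)))) = min(0.2, 0) = 0
  Gödel value = 0
Łukasiewicz evaluation:
  not p: Łukasiewicz ¬ gives 1 − 0.2 = 0.8
  not not p: Łukasiewicz ¬ gives 1 − 0.8 = 0.2
  not p: Łukasiewicz ¬ gives 1 − 0.2 = 0.8
  not q: Łukasiewicz ¬ gives 1 − 0.26 = 0.74
  (not p ∧ not q) = min(0.8, 0.74) = 0.74
  (not not p ∧ (not p ∧ not q)) = min(0.2, 0.74) = 0.2
  (p → (not not p ∧ (not p ∧ not q))): min(1, 1 − 0.2 + 0.2) = 1
  (p ∧ (p → (not not p ∧ (not p ∧ not q)))) = min(0.2, 1) = 0.2
  Łukasiewicz value = 0.2
Difference: 0 − 0.2 = -0.20

-0.20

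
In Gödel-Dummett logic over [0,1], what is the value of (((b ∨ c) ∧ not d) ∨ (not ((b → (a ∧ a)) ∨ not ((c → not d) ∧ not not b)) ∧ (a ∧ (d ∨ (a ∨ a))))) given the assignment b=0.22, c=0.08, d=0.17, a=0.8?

(b ∨ c) = max(0.22, 0.08) = 0.22
not d: Gödel ¬ of 0.17 = 0 (operand ≠ 0)
((b ∨ c) ∧ not d) = min(0.22, 0) = 0
(a ∧ a) = min(0.8, 0.8) = 0.8
(b → (a ∧ a)): 0.22 ≤ 0.8, so result = 1
not d: Gödel ¬ of 0.17 = 0 (operand ≠ 0)
(c → not d): 0.08 > 0, so result = 0
not b: Gödel ¬ of 0.22 = 0 (operand ≠ 0)
not not b: Gödel ¬ of 0 = 1 (operand is 0)
((c → not d) ∧ not not b) = min(0, 1) = 0
not ((c → not d) ∧ not not b): Gödel ¬ of 0 = 1 (operand is 0)
((b → (a ∧ a)) ∨ not ((c → not d) ∧ not not b)) = max(1, 1) = 1
not ((b → (a ∧ a)) ∨ not ((c → not d) ∧ not not b)): Gödel ¬ of 1 = 0 (operand ≠ 0)
(a ∨ a) = max(0.8, 0.8) = 0.8
(d ∨ (a ∨ a)) = max(0.17, 0.8) = 0.8
(a ∧ (d ∨ (a ∨ a))) = min(0.8, 0.8) = 0.8
(not ((b → (a ∧ a)) ∨ not ((c → not d) ∧ not not b)) ∧ (a ∧ (d ∨ (a ∨ a)))) = min(0, 0.8) = 0
(((b ∨ c) ∧ not d) ∨ (not ((b → (a ∧ a)) ∨ not ((c → not d) ∧ not not b)) ∧ (a ∧ (d ∨ (a ∨ a))))) = max(0, 0) = 0

0.00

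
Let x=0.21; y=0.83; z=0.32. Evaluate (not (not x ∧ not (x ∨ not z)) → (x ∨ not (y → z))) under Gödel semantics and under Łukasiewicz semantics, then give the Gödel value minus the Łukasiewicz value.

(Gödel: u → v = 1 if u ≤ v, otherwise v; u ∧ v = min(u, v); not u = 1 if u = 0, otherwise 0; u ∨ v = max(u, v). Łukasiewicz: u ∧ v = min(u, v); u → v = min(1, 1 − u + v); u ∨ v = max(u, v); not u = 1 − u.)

-0.62

Gödel evaluation:
  not x: Gödel ¬ of 0.21 = 0 (operand ≠ 0)
  not z: Gödel ¬ of 0.32 = 0 (operand ≠ 0)
  (x ∨ not z) = max(0.21, 0) = 0.21
  not (x ∨ not z): Gödel ¬ of 0.21 = 0 (operand ≠ 0)
  (not x ∧ not (x ∨ not z)) = min(0, 0) = 0
  not (not x ∧ not (x ∨ not z)): Gödel ¬ of 0 = 1 (operand is 0)
  (y → z): 0.83 > 0.32, so result = 0.32
  not (y → z): Gödel ¬ of 0.32 = 0 (operand ≠ 0)
  (x ∨ not (y → z)) = max(0.21, 0) = 0.21
  (not (not x ∧ not (x ∨ not z)) → (x ∨ not (y → z))): 1 > 0.21, so result = 0.21
  Gödel value = 0.21
Łukasiewicz evaluation:
  not x: Łukasiewicz ¬ gives 1 − 0.21 = 0.79
  not z: Łukasiewicz ¬ gives 1 − 0.32 = 0.68
  (x ∨ not z) = max(0.21, 0.68) = 0.68
  not (x ∨ not z): Łukasiewicz ¬ gives 1 − 0.68 = 0.32
  (not x ∧ not (x ∨ not z)) = min(0.79, 0.32) = 0.32
  not (not x ∧ not (x ∨ not z)): Łukasiewicz ¬ gives 1 − 0.32 = 0.68
  (y → z): min(1, 1 − 0.83 + 0.32) = 0.49
  not (y → z): Łukasiewicz ¬ gives 1 − 0.49 = 0.51
  (x ∨ not (y → z)) = max(0.21, 0.51) = 0.51
  (not (not x ∧ not (x ∨ not z)) → (x ∨ not (y → z))): min(1, 1 − 0.68 + 0.51) = 0.83
  Łukasiewicz value = 0.83
Difference: 0.21 − 0.83 = -0.62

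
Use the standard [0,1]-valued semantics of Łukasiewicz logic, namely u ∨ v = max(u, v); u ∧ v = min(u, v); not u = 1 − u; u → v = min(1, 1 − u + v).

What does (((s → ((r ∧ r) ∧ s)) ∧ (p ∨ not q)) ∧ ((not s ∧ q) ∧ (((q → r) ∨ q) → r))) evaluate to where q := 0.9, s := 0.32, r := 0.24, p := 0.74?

0.34

(r ∧ r) = min(0.24, 0.24) = 0.24
((r ∧ r) ∧ s) = min(0.24, 0.32) = 0.24
(s → ((r ∧ r) ∧ s)): min(1, 1 − 0.32 + 0.24) = 0.92
not q: Łukasiewicz ¬ gives 1 − 0.9 = 0.1
(p ∨ not q) = max(0.74, 0.1) = 0.74
((s → ((r ∧ r) ∧ s)) ∧ (p ∨ not q)) = min(0.92, 0.74) = 0.74
not s: Łukasiewicz ¬ gives 1 − 0.32 = 0.68
(not s ∧ q) = min(0.68, 0.9) = 0.68
(q → r): min(1, 1 − 0.9 + 0.24) = 0.34
((q → r) ∨ q) = max(0.34, 0.9) = 0.9
(((q → r) ∨ q) → r): min(1, 1 − 0.9 + 0.24) = 0.34
((not s ∧ q) ∧ (((q → r) ∨ q) → r)) = min(0.68, 0.34) = 0.34
(((s → ((r ∧ r) ∧ s)) ∧ (p ∨ not q)) ∧ ((not s ∧ q) ∧ (((q → r) ∨ q) → r))) = min(0.74, 0.34) = 0.34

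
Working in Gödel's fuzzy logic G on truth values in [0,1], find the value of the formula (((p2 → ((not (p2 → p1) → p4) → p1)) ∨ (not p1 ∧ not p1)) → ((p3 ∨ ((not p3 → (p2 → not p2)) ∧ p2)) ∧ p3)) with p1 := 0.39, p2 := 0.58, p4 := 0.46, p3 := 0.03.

(p2 → p1): 0.58 > 0.39, so result = 0.39
not (p2 → p1): Gödel ¬ of 0.39 = 0 (operand ≠ 0)
(not (p2 → p1) → p4): 0 ≤ 0.46, so result = 1
((not (p2 → p1) → p4) → p1): 1 > 0.39, so result = 0.39
(p2 → ((not (p2 → p1) → p4) → p1)): 0.58 > 0.39, so result = 0.39
not p1: Gödel ¬ of 0.39 = 0 (operand ≠ 0)
not p1: Gödel ¬ of 0.39 = 0 (operand ≠ 0)
(not p1 ∧ not p1) = min(0, 0) = 0
((p2 → ((not (p2 → p1) → p4) → p1)) ∨ (not p1 ∧ not p1)) = max(0.39, 0) = 0.39
not p3: Gödel ¬ of 0.03 = 0 (operand ≠ 0)
not p2: Gödel ¬ of 0.58 = 0 (operand ≠ 0)
(p2 → not p2): 0.58 > 0, so result = 0
(not p3 → (p2 → not p2)): 0 ≤ 0, so result = 1
((not p3 → (p2 → not p2)) ∧ p2) = min(1, 0.58) = 0.58
(p3 ∨ ((not p3 → (p2 → not p2)) ∧ p2)) = max(0.03, 0.58) = 0.58
((p3 ∨ ((not p3 → (p2 → not p2)) ∧ p2)) ∧ p3) = min(0.58, 0.03) = 0.03
(((p2 → ((not (p2 → p1) → p4) → p1)) ∨ (not p1 ∧ not p1)) → ((p3 ∨ ((not p3 → (p2 → not p2)) ∧ p2)) ∧ p3)): 0.39 > 0.03, so result = 0.03

0.03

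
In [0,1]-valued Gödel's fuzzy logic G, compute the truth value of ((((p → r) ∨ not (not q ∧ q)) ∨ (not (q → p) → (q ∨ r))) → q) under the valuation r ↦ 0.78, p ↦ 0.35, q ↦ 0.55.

(p → r): 0.35 ≤ 0.78, so result = 1
not q: Gödel ¬ of 0.55 = 0 (operand ≠ 0)
(not q ∧ q) = min(0, 0.55) = 0
not (not q ∧ q): Gödel ¬ of 0 = 1 (operand is 0)
((p → r) ∨ not (not q ∧ q)) = max(1, 1) = 1
(q → p): 0.55 > 0.35, so result = 0.35
not (q → p): Gödel ¬ of 0.35 = 0 (operand ≠ 0)
(q ∨ r) = max(0.55, 0.78) = 0.78
(not (q → p) → (q ∨ r)): 0 ≤ 0.78, so result = 1
(((p → r) ∨ not (not q ∧ q)) ∨ (not (q → p) → (q ∨ r))) = max(1, 1) = 1
((((p → r) ∨ not (not q ∧ q)) ∨ (not (q → p) → (q ∨ r))) → q): 1 > 0.55, so result = 0.55

0.55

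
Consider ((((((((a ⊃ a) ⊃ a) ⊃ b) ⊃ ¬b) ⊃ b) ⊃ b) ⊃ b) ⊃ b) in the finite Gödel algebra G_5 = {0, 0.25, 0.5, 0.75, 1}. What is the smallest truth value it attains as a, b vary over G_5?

The minimum is attained at a = 0, b = 0.25:
  (a ⊃ a): 0 ≤ 0, so result = 1
  ((a ⊃ a) ⊃ a): 1 > 0, so result = 0
  (((a ⊃ a) ⊃ a) ⊃ b): 0 ≤ 0.25, so result = 1
  ¬b: Gödel ¬ of 0.25 = 0 (operand ≠ 0)
  ((((a ⊃ a) ⊃ a) ⊃ b) ⊃ ¬b): 1 > 0, so result = 0
  (((((a ⊃ a) ⊃ a) ⊃ b) ⊃ ¬b) ⊃ b): 0 ≤ 0.25, so result = 1
  ((((((a ⊃ a) ⊃ a) ⊃ b) ⊃ ¬b) ⊃ b) ⊃ b): 1 > 0.25, so result = 0.25
  (((((((a ⊃ a) ⊃ a) ⊃ b) ⊃ ¬b) ⊃ b) ⊃ b) ⊃ b): 0.25 ≤ 0.25, so result = 1
  ((((((((a ⊃ a) ⊃ a) ⊃ b) ⊃ ¬b) ⊃ b) ⊃ b) ⊃ b) ⊃ b): 1 > 0.25, so result = 0.25
Checking all 25 assignments confirms none give a value below 0.25.

0.25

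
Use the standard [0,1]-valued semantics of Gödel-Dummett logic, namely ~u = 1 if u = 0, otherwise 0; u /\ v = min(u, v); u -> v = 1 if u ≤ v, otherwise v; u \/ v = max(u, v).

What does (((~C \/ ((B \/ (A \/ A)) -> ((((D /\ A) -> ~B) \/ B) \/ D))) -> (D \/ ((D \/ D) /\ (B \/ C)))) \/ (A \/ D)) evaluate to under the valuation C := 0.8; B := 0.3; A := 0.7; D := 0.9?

0.90

~C: Gödel ¬ of 0.8 = 0 (operand ≠ 0)
(A \/ A) = max(0.7, 0.7) = 0.7
(B \/ (A \/ A)) = max(0.3, 0.7) = 0.7
(D /\ A) = min(0.9, 0.7) = 0.7
~B: Gödel ¬ of 0.3 = 0 (operand ≠ 0)
((D /\ A) -> ~B): 0.7 > 0, so result = 0
(((D /\ A) -> ~B) \/ B) = max(0, 0.3) = 0.3
((((D /\ A) -> ~B) \/ B) \/ D) = max(0.3, 0.9) = 0.9
((B \/ (A \/ A)) -> ((((D /\ A) -> ~B) \/ B) \/ D)): 0.7 ≤ 0.9, so result = 1
(~C \/ ((B \/ (A \/ A)) -> ((((D /\ A) -> ~B) \/ B) \/ D))) = max(0, 1) = 1
(D \/ D) = max(0.9, 0.9) = 0.9
(B \/ C) = max(0.3, 0.8) = 0.8
((D \/ D) /\ (B \/ C)) = min(0.9, 0.8) = 0.8
(D \/ ((D \/ D) /\ (B \/ C))) = max(0.9, 0.8) = 0.9
((~C \/ ((B \/ (A \/ A)) -> ((((D /\ A) -> ~B) \/ B) \/ D))) -> (D \/ ((D \/ D) /\ (B \/ C)))): 1 > 0.9, so result = 0.9
(A \/ D) = max(0.7, 0.9) = 0.9
(((~C \/ ((B \/ (A \/ A)) -> ((((D /\ A) -> ~B) \/ B) \/ D))) -> (D \/ ((D \/ D) /\ (B \/ C)))) \/ (A \/ D)) = max(0.9, 0.9) = 0.9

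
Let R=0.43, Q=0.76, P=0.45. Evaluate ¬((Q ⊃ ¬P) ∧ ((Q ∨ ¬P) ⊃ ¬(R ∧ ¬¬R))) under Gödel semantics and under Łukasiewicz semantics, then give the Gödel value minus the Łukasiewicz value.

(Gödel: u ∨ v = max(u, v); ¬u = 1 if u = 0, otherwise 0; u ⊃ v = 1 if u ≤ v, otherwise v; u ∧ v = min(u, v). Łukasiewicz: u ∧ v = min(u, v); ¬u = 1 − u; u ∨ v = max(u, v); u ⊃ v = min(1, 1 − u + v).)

0.79

Gödel evaluation:
  ¬P: Gödel ¬ of 0.45 = 0 (operand ≠ 0)
  (Q ⊃ ¬P): 0.76 > 0, so result = 0
  ¬P: Gödel ¬ of 0.45 = 0 (operand ≠ 0)
  (Q ∨ ¬P) = max(0.76, 0) = 0.76
  ¬R: Gödel ¬ of 0.43 = 0 (operand ≠ 0)
  ¬¬R: Gödel ¬ of 0 = 1 (operand is 0)
  (R ∧ ¬¬R) = min(0.43, 1) = 0.43
  ¬(R ∧ ¬¬R): Gödel ¬ of 0.43 = 0 (operand ≠ 0)
  ((Q ∨ ¬P) ⊃ ¬(R ∧ ¬¬R)): 0.76 > 0, so result = 0
  ((Q ⊃ ¬P) ∧ ((Q ∨ ¬P) ⊃ ¬(R ∧ ¬¬R))) = min(0, 0) = 0
  ¬((Q ⊃ ¬P) ∧ ((Q ∨ ¬P) ⊃ ¬(R ∧ ¬¬R))): Gödel ¬ of 0 = 1 (operand is 0)
  Gödel value = 1
Łukasiewicz evaluation:
  ¬P: Łukasiewicz ¬ gives 1 − 0.45 = 0.55
  (Q ⊃ ¬P): min(1, 1 − 0.76 + 0.55) = 0.79
  ¬P: Łukasiewicz ¬ gives 1 − 0.45 = 0.55
  (Q ∨ ¬P) = max(0.76, 0.55) = 0.76
  ¬R: Łukasiewicz ¬ gives 1 − 0.43 = 0.57
  ¬¬R: Łukasiewicz ¬ gives 1 − 0.57 = 0.43
  (R ∧ ¬¬R) = min(0.43, 0.43) = 0.43
  ¬(R ∧ ¬¬R): Łukasiewicz ¬ gives 1 − 0.43 = 0.57
  ((Q ∨ ¬P) ⊃ ¬(R ∧ ¬¬R)): min(1, 1 − 0.76 + 0.57) = 0.81
  ((Q ⊃ ¬P) ∧ ((Q ∨ ¬P) ⊃ ¬(R ∧ ¬¬R))) = min(0.79, 0.81) = 0.79
  ¬((Q ⊃ ¬P) ∧ ((Q ∨ ¬P) ⊃ ¬(R ∧ ¬¬R))): Łukasiewicz ¬ gives 1 − 0.79 = 0.21
  Łukasiewicz value = 0.21
Difference: 1 − 0.21 = 0.79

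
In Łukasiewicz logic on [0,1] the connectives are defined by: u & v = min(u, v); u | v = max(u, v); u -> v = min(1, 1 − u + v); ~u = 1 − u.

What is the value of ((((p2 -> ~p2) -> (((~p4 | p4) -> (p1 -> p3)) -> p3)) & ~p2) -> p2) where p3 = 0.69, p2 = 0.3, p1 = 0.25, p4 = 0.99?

~p2: Łukasiewicz ¬ gives 1 − 0.3 = 0.7
(p2 -> ~p2): min(1, 1 − 0.3 + 0.7) = 1
~p4: Łukasiewicz ¬ gives 1 − 0.99 = 0.01
(~p4 | p4) = max(0.01, 0.99) = 0.99
(p1 -> p3): min(1, 1 − 0.25 + 0.69) = 1
((~p4 | p4) -> (p1 -> p3)): min(1, 1 − 0.99 + 1) = 1
(((~p4 | p4) -> (p1 -> p3)) -> p3): min(1, 1 − 1 + 0.69) = 0.69
((p2 -> ~p2) -> (((~p4 | p4) -> (p1 -> p3)) -> p3)): min(1, 1 − 1 + 0.69) = 0.69
~p2: Łukasiewicz ¬ gives 1 − 0.3 = 0.7
(((p2 -> ~p2) -> (((~p4 | p4) -> (p1 -> p3)) -> p3)) & ~p2) = min(0.69, 0.7) = 0.69
((((p2 -> ~p2) -> (((~p4 | p4) -> (p1 -> p3)) -> p3)) & ~p2) -> p2): min(1, 1 − 0.69 + 0.3) = 0.61

0.61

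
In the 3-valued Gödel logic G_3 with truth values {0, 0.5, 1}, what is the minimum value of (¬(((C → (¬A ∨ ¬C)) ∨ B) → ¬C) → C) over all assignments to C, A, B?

The minimum is attained at C = 0.5, A = 0, B = 0:
  ¬A: Gödel ¬ of 0 = 1 (operand is 0)
  ¬C: Gödel ¬ of 0.5 = 0 (operand ≠ 0)
  (¬A ∨ ¬C) = max(1, 0) = 1
  (C → (¬A ∨ ¬C)): 0.5 ≤ 1, so result = 1
  ((C → (¬A ∨ ¬C)) ∨ B) = max(1, 0) = 1
  ¬C: Gödel ¬ of 0.5 = 0 (operand ≠ 0)
  (((C → (¬A ∨ ¬C)) ∨ B) → ¬C): 1 > 0, so result = 0
  ¬(((C → (¬A ∨ ¬C)) ∨ B) → ¬C): Gödel ¬ of 0 = 1 (operand is 0)
  (¬(((C → (¬A ∨ ¬C)) ∨ B) → ¬C) → C): 1 > 0.5, so result = 0.5
Checking all 27 assignments confirms none give a value below 0.50.

0.50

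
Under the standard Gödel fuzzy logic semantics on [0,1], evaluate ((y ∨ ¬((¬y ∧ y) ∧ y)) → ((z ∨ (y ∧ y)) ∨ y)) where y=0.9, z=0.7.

¬y: Gödel ¬ of 0.9 = 0 (operand ≠ 0)
(¬y ∧ y) = min(0, 0.9) = 0
((¬y ∧ y) ∧ y) = min(0, 0.9) = 0
¬((¬y ∧ y) ∧ y): Gödel ¬ of 0 = 1 (operand is 0)
(y ∨ ¬((¬y ∧ y) ∧ y)) = max(0.9, 1) = 1
(y ∧ y) = min(0.9, 0.9) = 0.9
(z ∨ (y ∧ y)) = max(0.7, 0.9) = 0.9
((z ∨ (y ∧ y)) ∨ y) = max(0.9, 0.9) = 0.9
((y ∨ ¬((¬y ∧ y) ∧ y)) → ((z ∨ (y ∧ y)) ∨ y)): 1 > 0.9, so result = 0.9

0.90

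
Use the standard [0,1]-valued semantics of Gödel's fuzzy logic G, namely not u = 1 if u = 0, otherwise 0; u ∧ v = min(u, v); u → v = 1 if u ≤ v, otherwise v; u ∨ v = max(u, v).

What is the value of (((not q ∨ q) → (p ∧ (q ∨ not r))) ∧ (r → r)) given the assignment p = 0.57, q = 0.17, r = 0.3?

1.00

not q: Gödel ¬ of 0.17 = 0 (operand ≠ 0)
(not q ∨ q) = max(0, 0.17) = 0.17
not r: Gödel ¬ of 0.3 = 0 (operand ≠ 0)
(q ∨ not r) = max(0.17, 0) = 0.17
(p ∧ (q ∨ not r)) = min(0.57, 0.17) = 0.17
((not q ∨ q) → (p ∧ (q ∨ not r))): 0.17 ≤ 0.17, so result = 1
(r → r): 0.3 ≤ 0.3, so result = 1
(((not q ∨ q) → (p ∧ (q ∨ not r))) ∧ (r → r)) = min(1, 1) = 1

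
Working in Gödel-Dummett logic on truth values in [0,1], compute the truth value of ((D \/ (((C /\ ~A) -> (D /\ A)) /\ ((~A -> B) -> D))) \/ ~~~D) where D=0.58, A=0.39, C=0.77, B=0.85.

0.58

~A: Gödel ¬ of 0.39 = 0 (operand ≠ 0)
(C /\ ~A) = min(0.77, 0) = 0
(D /\ A) = min(0.58, 0.39) = 0.39
((C /\ ~A) -> (D /\ A)): 0 ≤ 0.39, so result = 1
~A: Gödel ¬ of 0.39 = 0 (operand ≠ 0)
(~A -> B): 0 ≤ 0.85, so result = 1
((~A -> B) -> D): 1 > 0.58, so result = 0.58
(((C /\ ~A) -> (D /\ A)) /\ ((~A -> B) -> D)) = min(1, 0.58) = 0.58
(D \/ (((C /\ ~A) -> (D /\ A)) /\ ((~A -> B) -> D))) = max(0.58, 0.58) = 0.58
~D: Gödel ¬ of 0.58 = 0 (operand ≠ 0)
~~D: Gödel ¬ of 0 = 1 (operand is 0)
~~~D: Gödel ¬ of 1 = 0 (operand ≠ 0)
((D \/ (((C /\ ~A) -> (D /\ A)) /\ ((~A -> B) -> D))) \/ ~~~D) = max(0.58, 0) = 0.58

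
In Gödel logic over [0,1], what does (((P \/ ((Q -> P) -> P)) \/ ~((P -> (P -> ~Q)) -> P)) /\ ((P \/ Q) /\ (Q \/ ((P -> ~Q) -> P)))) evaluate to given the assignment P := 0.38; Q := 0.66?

(Q -> P): 0.66 > 0.38, so result = 0.38
((Q -> P) -> P): 0.38 ≤ 0.38, so result = 1
(P \/ ((Q -> P) -> P)) = max(0.38, 1) = 1
~Q: Gödel ¬ of 0.66 = 0 (operand ≠ 0)
(P -> ~Q): 0.38 > 0, so result = 0
(P -> (P -> ~Q)): 0.38 > 0, so result = 0
((P -> (P -> ~Q)) -> P): 0 ≤ 0.38, so result = 1
~((P -> (P -> ~Q)) -> P): Gödel ¬ of 1 = 0 (operand ≠ 0)
((P \/ ((Q -> P) -> P)) \/ ~((P -> (P -> ~Q)) -> P)) = max(1, 0) = 1
(P \/ Q) = max(0.38, 0.66) = 0.66
~Q: Gödel ¬ of 0.66 = 0 (operand ≠ 0)
(P -> ~Q): 0.38 > 0, so result = 0
((P -> ~Q) -> P): 0 ≤ 0.38, so result = 1
(Q \/ ((P -> ~Q) -> P)) = max(0.66, 1) = 1
((P \/ Q) /\ (Q \/ ((P -> ~Q) -> P))) = min(0.66, 1) = 0.66
(((P \/ ((Q -> P) -> P)) \/ ~((P -> (P -> ~Q)) -> P)) /\ ((P \/ Q) /\ (Q \/ ((P -> ~Q) -> P)))) = min(1, 0.66) = 0.66

0.66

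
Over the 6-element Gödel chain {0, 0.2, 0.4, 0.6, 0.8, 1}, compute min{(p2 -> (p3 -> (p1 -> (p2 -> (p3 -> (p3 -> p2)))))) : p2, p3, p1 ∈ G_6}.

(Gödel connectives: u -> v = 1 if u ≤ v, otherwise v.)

Every assignment gives 1. For instance at p2 = 0, p3 = 0, p1 = 0:
  (p3 -> p2): 0 ≤ 0, so result = 1
  (p3 -> (p3 -> p2)): 0 ≤ 1, so result = 1
  (p2 -> (p3 -> (p3 -> p2))): 0 ≤ 1, so result = 1
  (p1 -> (p2 -> (p3 -> (p3 -> p2)))): 0 ≤ 1, so result = 1
  (p3 -> (p1 -> (p2 -> (p3 -> (p3 -> p2))))): 0 ≤ 1, so result = 1
  (p2 -> (p3 -> (p1 -> (p2 -> (p3 -> (p3 -> p2)))))): 0 ≤ 1, so result = 1
All 216 assignments give value 1 — the formula is a G_6-tautology.

1.00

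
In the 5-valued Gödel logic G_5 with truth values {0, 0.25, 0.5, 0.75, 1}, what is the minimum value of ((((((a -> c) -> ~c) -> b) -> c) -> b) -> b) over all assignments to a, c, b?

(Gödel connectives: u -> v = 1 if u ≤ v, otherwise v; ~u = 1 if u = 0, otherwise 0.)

0.25

The minimum is attained at a = 0, c = 0, b = 0.25:
  (a -> c): 0 ≤ 0, so result = 1
  ~c: Gödel ¬ of 0 = 1 (operand is 0)
  ((a -> c) -> ~c): 1 ≤ 1, so result = 1
  (((a -> c) -> ~c) -> b): 1 > 0.25, so result = 0.25
  ((((a -> c) -> ~c) -> b) -> c): 0.25 > 0, so result = 0
  (((((a -> c) -> ~c) -> b) -> c) -> b): 0 ≤ 0.25, so result = 1
  ((((((a -> c) -> ~c) -> b) -> c) -> b) -> b): 1 > 0.25, so result = 0.25
Checking all 125 assignments confirms none give a value below 0.25.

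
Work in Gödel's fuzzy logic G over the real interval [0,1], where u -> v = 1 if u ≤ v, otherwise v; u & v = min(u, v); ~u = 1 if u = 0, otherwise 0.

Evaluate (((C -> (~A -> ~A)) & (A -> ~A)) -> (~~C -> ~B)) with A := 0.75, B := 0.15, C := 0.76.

~A: Gödel ¬ of 0.75 = 0 (operand ≠ 0)
~A: Gödel ¬ of 0.75 = 0 (operand ≠ 0)
(~A -> ~A): 0 ≤ 0, so result = 1
(C -> (~A -> ~A)): 0.76 ≤ 1, so result = 1
~A: Gödel ¬ of 0.75 = 0 (operand ≠ 0)
(A -> ~A): 0.75 > 0, so result = 0
((C -> (~A -> ~A)) & (A -> ~A)) = min(1, 0) = 0
~C: Gödel ¬ of 0.76 = 0 (operand ≠ 0)
~~C: Gödel ¬ of 0 = 1 (operand is 0)
~B: Gödel ¬ of 0.15 = 0 (operand ≠ 0)
(~~C -> ~B): 1 > 0, so result = 0
(((C -> (~A -> ~A)) & (A -> ~A)) -> (~~C -> ~B)): 0 ≤ 0, so result = 1

1.00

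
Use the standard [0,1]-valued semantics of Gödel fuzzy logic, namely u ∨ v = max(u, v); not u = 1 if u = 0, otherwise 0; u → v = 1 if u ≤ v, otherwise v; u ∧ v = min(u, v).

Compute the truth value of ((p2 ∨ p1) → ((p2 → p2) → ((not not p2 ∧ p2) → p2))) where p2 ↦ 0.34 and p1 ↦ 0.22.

1.00

(p2 ∨ p1) = max(0.34, 0.22) = 0.34
(p2 → p2): 0.34 ≤ 0.34, so result = 1
not p2: Gödel ¬ of 0.34 = 0 (operand ≠ 0)
not not p2: Gödel ¬ of 0 = 1 (operand is 0)
(not not p2 ∧ p2) = min(1, 0.34) = 0.34
((not not p2 ∧ p2) → p2): 0.34 ≤ 0.34, so result = 1
((p2 → p2) → ((not not p2 ∧ p2) → p2)): 1 ≤ 1, so result = 1
((p2 ∨ p1) → ((p2 → p2) → ((not not p2 ∧ p2) → p2))): 0.34 ≤ 1, so result = 1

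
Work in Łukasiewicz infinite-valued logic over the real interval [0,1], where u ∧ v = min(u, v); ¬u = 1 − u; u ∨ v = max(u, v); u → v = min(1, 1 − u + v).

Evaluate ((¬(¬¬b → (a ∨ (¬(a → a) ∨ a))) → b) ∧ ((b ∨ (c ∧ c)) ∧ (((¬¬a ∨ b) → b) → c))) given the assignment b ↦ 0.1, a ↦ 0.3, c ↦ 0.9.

¬b: Łukasiewicz ¬ gives 1 − 0.1 = 0.9
¬¬b: Łukasiewicz ¬ gives 1 − 0.9 = 0.1
(a → a): min(1, 1 − 0.3 + 0.3) = 1
¬(a → a): Łukasiewicz ¬ gives 1 − 1 = 0
(¬(a → a) ∨ a) = max(0, 0.3) = 0.3
(a ∨ (¬(a → a) ∨ a)) = max(0.3, 0.3) = 0.3
(¬¬b → (a ∨ (¬(a → a) ∨ a))): min(1, 1 − 0.1 + 0.3) = 1
¬(¬¬b → (a ∨ (¬(a → a) ∨ a))): Łukasiewicz ¬ gives 1 − 1 = 0
(¬(¬¬b → (a ∨ (¬(a → a) ∨ a))) → b): min(1, 1 − 0 + 0.1) = 1
(c ∧ c) = min(0.9, 0.9) = 0.9
(b ∨ (c ∧ c)) = max(0.1, 0.9) = 0.9
¬a: Łukasiewicz ¬ gives 1 − 0.3 = 0.7
¬¬a: Łukasiewicz ¬ gives 1 − 0.7 = 0.3
(¬¬a ∨ b) = max(0.3, 0.1) = 0.3
((¬¬a ∨ b) → b): min(1, 1 − 0.3 + 0.1) = 0.8
(((¬¬a ∨ b) → b) → c): min(1, 1 − 0.8 + 0.9) = 1
((b ∨ (c ∧ c)) ∧ (((¬¬a ∨ b) → b) → c)) = min(0.9, 1) = 0.9
((¬(¬¬b → (a ∨ (¬(a → a) ∨ a))) → b) ∧ ((b ∨ (c ∧ c)) ∧ (((¬¬a ∨ b) → b) → c))) = min(1, 0.9) = 0.9

0.90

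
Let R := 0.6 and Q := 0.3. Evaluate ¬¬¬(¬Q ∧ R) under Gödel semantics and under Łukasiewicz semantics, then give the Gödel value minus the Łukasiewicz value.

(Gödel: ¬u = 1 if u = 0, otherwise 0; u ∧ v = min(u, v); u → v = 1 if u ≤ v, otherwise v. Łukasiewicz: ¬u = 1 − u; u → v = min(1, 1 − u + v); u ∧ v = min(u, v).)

Gödel evaluation:
  ¬Q: Gödel ¬ of 0.3 = 0 (operand ≠ 0)
  (¬Q ∧ R) = min(0, 0.6) = 0
  ¬(¬Q ∧ R): Gödel ¬ of 0 = 1 (operand is 0)
  ¬¬(¬Q ∧ R): Gödel ¬ of 1 = 0 (operand ≠ 0)
  ¬¬¬(¬Q ∧ R): Gödel ¬ of 0 = 1 (operand is 0)
  Gödel value = 1
Łukasiewicz evaluation:
  ¬Q: Łukasiewicz ¬ gives 1 − 0.3 = 0.7
  (¬Q ∧ R) = min(0.7, 0.6) = 0.6
  ¬(¬Q ∧ R): Łukasiewicz ¬ gives 1 − 0.6 = 0.4
  ¬¬(¬Q ∧ R): Łukasiewicz ¬ gives 1 − 0.4 = 0.6
  ¬¬¬(¬Q ∧ R): Łukasiewicz ¬ gives 1 − 0.6 = 0.4
  Łukasiewicz value = 0.4
Difference: 1 − 0.4 = 0.60

0.60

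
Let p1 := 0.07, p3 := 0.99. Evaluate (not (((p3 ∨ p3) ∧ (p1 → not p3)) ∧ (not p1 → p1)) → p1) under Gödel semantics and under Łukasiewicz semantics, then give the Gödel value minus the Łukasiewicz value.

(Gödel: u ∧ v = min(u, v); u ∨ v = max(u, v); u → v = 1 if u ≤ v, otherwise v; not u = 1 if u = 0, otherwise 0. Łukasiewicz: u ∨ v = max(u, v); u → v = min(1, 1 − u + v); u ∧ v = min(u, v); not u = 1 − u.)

Gödel evaluation:
  (p3 ∨ p3) = max(0.99, 0.99) = 0.99
  not p3: Gödel ¬ of 0.99 = 0 (operand ≠ 0)
  (p1 → not p3): 0.07 > 0, so result = 0
  ((p3 ∨ p3) ∧ (p1 → not p3)) = min(0.99, 0) = 0
  not p1: Gödel ¬ of 0.07 = 0 (operand ≠ 0)
  (not p1 → p1): 0 ≤ 0.07, so result = 1
  (((p3 ∨ p3) ∧ (p1 → not p3)) ∧ (not p1 → p1)) = min(0, 1) = 0
  not (((p3 ∨ p3) ∧ (p1 → not p3)) ∧ (not p1 → p1)): Gödel ¬ of 0 = 1 (operand is 0)
  (not (((p3 ∨ p3) ∧ (p1 → not p3)) ∧ (not p1 → p1)) → p1): 1 > 0.07, so result = 0.07
  Gödel value = 0.07
Łukasiewicz evaluation:
  (p3 ∨ p3) = max(0.99, 0.99) = 0.99
  not p3: Łukasiewicz ¬ gives 1 − 0.99 = 0.01
  (p1 → not p3): min(1, 1 − 0.07 + 0.01) = 0.94
  ((p3 ∨ p3) ∧ (p1 → not p3)) = min(0.99, 0.94) = 0.94
  not p1: Łukasiewicz ¬ gives 1 − 0.07 = 0.93
  (not p1 → p1): min(1, 1 − 0.93 + 0.07) = 0.14
  (((p3 ∨ p3) ∧ (p1 → not p3)) ∧ (not p1 → p1)) = min(0.94, 0.14) = 0.14
  not (((p3 ∨ p3) ∧ (p1 → not p3)) ∧ (not p1 → p1)): Łukasiewicz ¬ gives 1 − 0.14 = 0.86
  (not (((p3 ∨ p3) ∧ (p1 → not p3)) ∧ (not p1 → p1)) → p1): min(1, 1 − 0.86 + 0.07) = 0.21
  Łukasiewicz value = 0.21
Difference: 0.07 − 0.21 = -0.14

-0.14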